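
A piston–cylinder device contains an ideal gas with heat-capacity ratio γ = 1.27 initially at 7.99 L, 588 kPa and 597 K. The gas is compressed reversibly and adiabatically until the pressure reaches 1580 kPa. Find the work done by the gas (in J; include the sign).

n = P₁V₁/(RT₁) = 588×7.99/(8.314×597) = 0.947 mol.
Adiabatic: T₂/T₁ = (P₂/P₁)^((γ−1)/γ) ⇒ T₂ = 597×(2.69)^0.213 = 737 K; V₂ = 3.67 L.
ΔU = nCvΔT = 0.947×30.8×(737−597) = 4070 J.
Q = 0 for an adiabatic process, so W = −ΔU = -4070 J.

-4070 J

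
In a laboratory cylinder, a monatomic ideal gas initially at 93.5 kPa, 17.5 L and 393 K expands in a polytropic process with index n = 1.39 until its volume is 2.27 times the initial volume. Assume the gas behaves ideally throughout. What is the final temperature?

285 K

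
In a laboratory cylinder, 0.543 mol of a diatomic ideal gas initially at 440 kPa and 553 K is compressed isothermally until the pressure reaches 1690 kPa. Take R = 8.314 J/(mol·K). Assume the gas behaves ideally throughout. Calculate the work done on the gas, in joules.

3360 J

V₁ = nRT₁/P₁ = 0.543×8.314×553/440 = 5.67 L.
Isothermal: T stays 553 K; PV = const ⇒ V₂ = 1.48 L, P₂ = 1690 kPa.
W = nRT ln(V₂/V₁) = 0.543×8.314×553×ln(0.260) = -3360 J.
Work done on the gas = −W_by = 3360 J.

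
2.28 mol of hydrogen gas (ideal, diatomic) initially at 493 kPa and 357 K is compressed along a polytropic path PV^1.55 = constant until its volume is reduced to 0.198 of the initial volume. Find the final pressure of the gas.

V₁ = nRT₁/P₁ = 2.28×8.314×357/493 = 13.7 L.
Polytropic n=1.55: T₂ = T₁(V₁/V₂)^(n−1) = 357×(5.05)^0.55 = 870 K; P₂ = P₁(V₁/V₂)^n = 6070 kPa.

6070 kPa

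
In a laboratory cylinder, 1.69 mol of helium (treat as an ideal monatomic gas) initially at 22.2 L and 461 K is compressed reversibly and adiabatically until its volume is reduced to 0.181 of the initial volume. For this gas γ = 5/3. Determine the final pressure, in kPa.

P₁ = nRT₁/V₁ = 1.69×8.314×461/22.2 = 292 kPa.
Adiabatic: TV^(γ−1) = const ⇒ T₂ = 461×(5.52)^0.667 = 1440 K; PV^γ = const ⇒ P₂ = 5040 kPa.

5040 kPa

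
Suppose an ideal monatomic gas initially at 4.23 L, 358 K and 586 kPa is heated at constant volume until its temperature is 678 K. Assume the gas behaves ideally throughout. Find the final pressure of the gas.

Isochoric: V stays 4.23 L; P/T = const ⇒ T₂ = 678 K, P₂ = 1110 kPa.

1110 kPa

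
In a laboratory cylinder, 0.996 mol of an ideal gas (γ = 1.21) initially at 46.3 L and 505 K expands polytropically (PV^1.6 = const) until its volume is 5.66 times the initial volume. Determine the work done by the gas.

4510 J

P₁ = nRT₁/V₁ = 0.996×8.314×505/46.3 = 90.3 kPa.
Polytropic n=1.6: T₂ = T₁(V₁/V₂)^(n−1) = 505×(0.177)^0.60 = 178 K; P₂ = P₁(V₁/V₂)^n = 5.64 kPa.
W = (P₁V₁−P₂V₂)/(n−1) = (90.3×46.3−5.64×262)/0.60 = 4510 J.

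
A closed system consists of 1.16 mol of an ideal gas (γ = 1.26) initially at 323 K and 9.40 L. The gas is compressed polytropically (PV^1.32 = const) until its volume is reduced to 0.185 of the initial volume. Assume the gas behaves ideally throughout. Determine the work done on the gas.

6970 J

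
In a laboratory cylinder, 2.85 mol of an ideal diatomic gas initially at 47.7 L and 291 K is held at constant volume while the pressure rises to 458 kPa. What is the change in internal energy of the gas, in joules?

37400 J

P₁ = nRT₁/V₁ = 2.85×8.314×291/47.7 = 145 kPa.
Isochoric: V stays 47.7 L; P/T = const ⇒ T₂ = 922 K, P₂ = 458 kPa.
For an ideal gas ΔU = nCvΔT with Cv = (5/2)R = 20.8 J/(mol·K).
ΔU = 2.85×20.8×(922−291) = 37400 J.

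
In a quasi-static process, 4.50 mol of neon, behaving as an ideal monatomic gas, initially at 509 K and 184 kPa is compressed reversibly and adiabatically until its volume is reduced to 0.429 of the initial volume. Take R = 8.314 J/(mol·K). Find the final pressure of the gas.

754 kPa

V₁ = nRT₁/P₁ = 4.50×8.314×509/184 = 103 L.
Adiabatic: TV^(γ−1) = const ⇒ T₂ = 509×(2.33)^0.667 = 895 K; PV^γ = const ⇒ P₂ = 754 kPa.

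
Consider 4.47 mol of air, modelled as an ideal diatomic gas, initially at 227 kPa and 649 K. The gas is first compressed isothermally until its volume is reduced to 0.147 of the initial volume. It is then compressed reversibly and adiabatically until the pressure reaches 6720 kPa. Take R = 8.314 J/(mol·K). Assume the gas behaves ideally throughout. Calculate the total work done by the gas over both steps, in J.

V₁ = nRT₁/P₁ = 4.47×8.314×649/227 = 106 L.
Step 1 — Isothermal: T stays 649 K; PV = const ⇒ V₂ = 15.6 L, P₂ = 1540 kPa.
ΔU = 0 (ideal gas, T constant).
W = nRT ln(V₂/V₁) = 4.47×8.314×649×ln(0.147) = -46200 J.
Q = ΔU + W = -46200 J.
State after step 1: P = 1540 kPa, V = 15.6 L, T = 649 K.
Step 2 — Adiabatic: T₂/T₁ = (P₂/P₁)^((γ−1)/γ) ⇒ T₂ = 649×(4.35)^0.286 = 988 K; V₂ = 5.46 L.
ΔU = nCvΔT = 4.47×20.8×(988−649) = 31500 J.
Q = 0 for an adiabatic process, so W = −ΔU = -31500 J.
Net over both steps: W = -77700 J, Q = -46200 J, ΔU = 31500 J.

-77700 J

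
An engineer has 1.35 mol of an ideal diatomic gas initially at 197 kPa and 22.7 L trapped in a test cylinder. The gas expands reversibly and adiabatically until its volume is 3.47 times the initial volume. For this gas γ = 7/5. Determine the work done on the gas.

T₁ = P₁V₁/(nR) = 197×22.7/(1.35×8.314) = 398 K.
Adiabatic: TV^(γ−1) = const ⇒ T₂ = 398×(0.288)^0.400 = 242 K; PV^γ = const ⇒ P₂ = 34.5 kPa.
ΔU = nCvΔT = 1.35×20.8×(242−398) = -4380 J.
Q = 0 for an adiabatic process, so W = −ΔU = 4380 J.
Work done on the gas = −W_by = -4380 J.

-4380 J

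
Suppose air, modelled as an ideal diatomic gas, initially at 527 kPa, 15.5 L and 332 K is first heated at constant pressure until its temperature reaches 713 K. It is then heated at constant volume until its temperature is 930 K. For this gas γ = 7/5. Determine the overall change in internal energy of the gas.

n = P₁V₁/(RT₁) = 527×15.5/(8.314×332) = 2.96 mol.
Step 1 — Isobaric: P stays 527 kPa; V/T = const ⇒ T₂ = 713 K, V₂ = 33.3 L.
W = PΔV = 527×(33.3−15.5) kPa·L = 9370 J.
ΔU = nCvΔT = 2.96×20.8×(713−332) = 23400 J.
Q = ΔU + W = nCpΔT = 32800 J.
State after step 1: P = 527 kPa, V = 33.3 L, T = 713 K.
Step 2 — Isochoric: V stays 33.3 L; P/T = const ⇒ T₂ = 930 K, P₂ = 687 kPa.
W = 0 (no volume change).
ΔU = nCvΔT = 2.96×20.8×(930−713) = 13300 J.
Q = ΔU = 13300 J.
Net over both steps: W = 9370 J, Q = 46200 J, ΔU = 36800 J.

36800 J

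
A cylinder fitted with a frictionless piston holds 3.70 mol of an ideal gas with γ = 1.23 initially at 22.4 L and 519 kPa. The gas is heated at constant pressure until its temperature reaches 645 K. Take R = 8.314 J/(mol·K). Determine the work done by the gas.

8220 J

T₁ = P₁V₁/(nR) = 519×22.4/(3.70×8.314) = 378 K.
Isobaric: P stays 519 kPa; V/T = const ⇒ T₂ = 645 K, V₂ = 38.2 L.
W = PΔV = 519×(38.2−22.4) kPa·L = 8220 J.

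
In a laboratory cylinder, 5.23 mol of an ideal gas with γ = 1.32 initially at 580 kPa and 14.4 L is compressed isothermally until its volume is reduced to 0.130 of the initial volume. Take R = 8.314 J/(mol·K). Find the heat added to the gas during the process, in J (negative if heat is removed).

-17000 J

T₁ = P₁V₁/(nR) = 580×14.4/(5.23×8.314) = 192 K.
Isothermal: T stays 192 K; PV = const ⇒ V₂ = 1.87 L, P₂ = 4460 kPa.
ΔU = 0 (ideal gas, T constant).
W = nRT ln(V₂/V₁) = 5.23×8.314×192×ln(0.130) = -17000 J.
Q = ΔU + W = -17000 J.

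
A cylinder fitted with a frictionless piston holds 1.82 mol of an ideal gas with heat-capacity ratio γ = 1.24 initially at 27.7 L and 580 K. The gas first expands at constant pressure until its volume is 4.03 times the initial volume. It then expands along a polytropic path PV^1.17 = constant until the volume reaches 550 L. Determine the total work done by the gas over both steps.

P₁ = nRT₁/V₁ = 1.82×8.314×580/27.7 = 317 kPa.
Step 1 — Isobaric: P stays 317 kPa; V/T = const ⇒ T₂ = 2340 K, V₂ = 112 L.
W = PΔV = 317×(112−27.7) kPa·L = 26600 J.
ΔU = nCvΔT = 1.82×34.6×(2340−580) = 111000 J.
Q = ΔU + W = nCpΔT = 137000 J.
State after step 1: P = 317 kPa, V = 112 L, T = 2340 K.
Step 2 — Polytropic n=1.17: T₂ = T₁(V₁/V₂)^(n−1) = 2340×(0.203)^0.17 = 1780 K; P₂ = P₁(V₁/V₂)^n = 49.0 kPa.
W = (P₁V₁−P₂V₂)/(n−1) = (317×112−49.0×550)/0.17 = 49400 J.
ΔU = nCvΔT = 1.82×34.6×(1780−2340) = -35000 J.
Q = ΔU + W = 14400 J.
Net over both steps: W = 76000 J, Q = 152000 J, ΔU = 75800 J.

76000 J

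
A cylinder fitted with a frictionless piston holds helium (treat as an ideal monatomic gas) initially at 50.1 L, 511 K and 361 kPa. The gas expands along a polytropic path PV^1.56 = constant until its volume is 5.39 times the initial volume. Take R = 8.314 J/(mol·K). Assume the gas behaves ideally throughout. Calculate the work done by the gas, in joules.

n = P₁V₁/(RT₁) = 361×50.1/(8.314×511) = 4.26 mol.
Polytropic n=1.56: T₂ = T₁(V₁/V₂)^(n−1) = 511×(0.186)^0.56 = 199 K; P₂ = P₁(V₁/V₂)^n = 26.1 kPa.
W = (P₁V₁−P₂V₂)/(n−1) = (361×50.1−26.1×270)/0.56 = 19700 J.

19700 J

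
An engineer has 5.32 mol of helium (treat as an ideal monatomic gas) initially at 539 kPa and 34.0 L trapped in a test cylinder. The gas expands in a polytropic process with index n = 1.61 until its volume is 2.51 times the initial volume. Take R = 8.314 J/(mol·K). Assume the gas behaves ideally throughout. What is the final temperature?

T₁ = P₁V₁/(nR) = 539×34.0/(5.32×8.314) = 414 K.
Polytropic n=1.61: T₂ = T₁(V₁/V₂)^(n−1) = 414×(0.398)^0.61 = 236 K; P₂ = P₁(V₁/V₂)^n = 122 kPa.

236 K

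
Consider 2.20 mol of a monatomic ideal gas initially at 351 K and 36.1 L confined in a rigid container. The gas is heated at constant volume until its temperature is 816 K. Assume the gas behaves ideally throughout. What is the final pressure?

413 kPa

P₁ = nRT₁/V₁ = 2.20×8.314×351/36.1 = 178 kPa.
Isochoric: V stays 36.1 L; P/T = const ⇒ T₂ = 816 K, P₂ = 413 kPa.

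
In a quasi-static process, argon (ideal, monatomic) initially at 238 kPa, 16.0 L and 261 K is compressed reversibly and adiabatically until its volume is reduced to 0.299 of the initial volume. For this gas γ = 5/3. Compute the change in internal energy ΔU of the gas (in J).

7060 J

n = P₁V₁/(RT₁) = 238×16.0/(8.314×261) = 1.75 mol.
Adiabatic: TV^(γ−1) = const ⇒ T₂ = 261×(3.34)^0.667 = 584 K; PV^γ = const ⇒ P₂ = 1780 kPa.
For an ideal gas ΔU = nCvΔT with Cv = (3/2)R = 12.5 J/(mol·K).
ΔU = 1.75×12.5×(584−261) = 7060 J.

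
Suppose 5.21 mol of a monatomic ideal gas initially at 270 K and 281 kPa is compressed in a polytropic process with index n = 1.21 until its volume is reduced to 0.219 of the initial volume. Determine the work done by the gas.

-20900 J

V₁ = nRT₁/P₁ = 5.21×8.314×270/281 = 41.6 L.
Polytropic n=1.21: T₂ = T₁(V₁/V₂)^(n−1) = 270×(4.57)^0.21 = 371 K; P₂ = P₁(V₁/V₂)^n = 1770 kPa.
W = (P₁V₁−P₂V₂)/(n−1) = (281×41.6−1770×9.11)/0.21 = -20900 J.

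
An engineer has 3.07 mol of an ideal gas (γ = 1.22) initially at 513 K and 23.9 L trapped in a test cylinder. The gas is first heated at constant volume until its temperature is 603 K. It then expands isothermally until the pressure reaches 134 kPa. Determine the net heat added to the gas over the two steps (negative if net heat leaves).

34600 J

P₁ = nRT₁/V₁ = 3.07×8.314×513/23.9 = 548 kPa.
Step 1 — Isochoric: V stays 23.9 L; P/T = const ⇒ T₂ = 603 K, P₂ = 644 kPa.
W = 0 (no volume change).
ΔU = nCvΔT = 3.07×37.8×(603−513) = 10400 J.
Q = ΔU = 10400 J.
State after step 1: P = 644 kPa, V = 23.9 L, T = 603 K.
Step 2 — Isothermal: T stays 603 K; PV = const ⇒ V₂ = 115 L, P₂ = 134 kPa.
ΔU = 0 (ideal gas, T constant).
W = nRT ln(V₂/V₁) = 3.07×8.314×603×ln(4.81) = 24200 J.
Q = ΔU + W = 24200 J.
Net over both steps: W = 24200 J, Q = 34600 J, ΔU = 10400 J.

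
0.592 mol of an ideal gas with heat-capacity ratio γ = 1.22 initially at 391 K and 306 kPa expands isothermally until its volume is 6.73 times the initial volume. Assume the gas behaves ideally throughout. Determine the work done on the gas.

V₁ = nRT₁/P₁ = 0.592×8.314×391/306 = 6.29 L.
Isothermal: T stays 391 K; PV = const ⇒ V₂ = 42.3 L, P₂ = 45.5 kPa.
W = nRT ln(V₂/V₁) = 0.592×8.314×391×ln(6.73) = 3670 J.
Work done on the gas = −W_by = -3670 J.

-3670 J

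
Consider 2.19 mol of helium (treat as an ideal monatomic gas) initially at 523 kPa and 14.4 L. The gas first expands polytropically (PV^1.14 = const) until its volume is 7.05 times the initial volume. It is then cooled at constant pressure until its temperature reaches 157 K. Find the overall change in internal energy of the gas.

-7010 J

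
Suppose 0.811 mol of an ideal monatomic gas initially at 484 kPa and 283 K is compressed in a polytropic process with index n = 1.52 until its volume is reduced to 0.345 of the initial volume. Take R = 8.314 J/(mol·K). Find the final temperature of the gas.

492 K

V₁ = nRT₁/P₁ = 0.811×8.314×283/484 = 3.94 L.
Polytropic n=1.52: T₂ = T₁(V₁/V₂)^(n−1) = 283×(2.90)^0.52 = 492 K; P₂ = P₁(V₁/V₂)^n = 2440 kPa.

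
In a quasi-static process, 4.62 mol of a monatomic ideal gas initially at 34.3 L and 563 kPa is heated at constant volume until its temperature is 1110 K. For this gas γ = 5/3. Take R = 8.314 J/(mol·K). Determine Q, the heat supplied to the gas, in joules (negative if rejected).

35000 J

T₁ = P₁V₁/(nR) = 563×34.3/(4.62×8.314) = 503 K.
Isochoric: V stays 34.3 L; P/T = const ⇒ T₂ = 1110 K, P₂ = 1240 kPa.
W = 0 (no volume change).
ΔU = nCvΔT = 4.62×12.5×(1110−503) = 35000 J.
Q = ΔU = 35000 J.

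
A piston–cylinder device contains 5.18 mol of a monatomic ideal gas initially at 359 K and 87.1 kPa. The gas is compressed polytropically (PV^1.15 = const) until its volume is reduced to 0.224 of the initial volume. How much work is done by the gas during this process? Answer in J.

-25900 J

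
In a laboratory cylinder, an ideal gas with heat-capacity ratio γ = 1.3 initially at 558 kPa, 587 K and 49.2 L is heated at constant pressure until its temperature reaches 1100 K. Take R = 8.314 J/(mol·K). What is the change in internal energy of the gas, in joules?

80000 J

n = P₁V₁/(RT₁) = 558×49.2/(8.314×587) = 5.63 mol.
Isobaric: P stays 558 kPa; V/T = const ⇒ T₂ = 1100 K, V₂ = 92.2 L.
For an ideal gas ΔU = nCvΔT with Cv = R/(γ−1) = 27.7 J/(mol·K).
ΔU = 5.63×27.7×(1100−587) = 80000 J.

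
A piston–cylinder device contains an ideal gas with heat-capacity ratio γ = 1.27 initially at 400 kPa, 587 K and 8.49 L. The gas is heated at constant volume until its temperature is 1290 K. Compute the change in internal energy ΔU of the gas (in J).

15100 J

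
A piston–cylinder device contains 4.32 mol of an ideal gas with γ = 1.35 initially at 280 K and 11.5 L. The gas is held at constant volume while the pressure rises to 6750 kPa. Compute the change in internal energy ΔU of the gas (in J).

P₁ = nRT₁/V₁ = 4.32×8.314×280/11.5 = 874 kPa.
Isochoric: V stays 11.5 L; P/T = const ⇒ T₂ = 2160 K, P₂ = 6750 kPa.
For an ideal gas ΔU = nCvΔT with Cv = R/(γ−1) = 23.8 J/(mol·K).
ΔU = 4.32×23.8×(2160−280) = 193000 J.

193000 J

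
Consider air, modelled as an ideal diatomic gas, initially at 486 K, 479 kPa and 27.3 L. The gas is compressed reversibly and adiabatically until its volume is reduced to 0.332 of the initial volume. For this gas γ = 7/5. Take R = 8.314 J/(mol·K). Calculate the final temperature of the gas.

755 K

Adiabatic: TV^(γ−1) = const ⇒ T₂ = 486×(3.01)^0.400 = 755 K; PV^γ = const ⇒ P₂ = 2240 kPa.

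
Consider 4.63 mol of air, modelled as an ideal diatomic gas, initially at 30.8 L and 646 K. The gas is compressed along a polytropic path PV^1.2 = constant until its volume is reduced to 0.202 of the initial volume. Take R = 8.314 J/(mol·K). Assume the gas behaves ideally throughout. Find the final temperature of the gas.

P₁ = nRT₁/V₁ = 4.63×8.314×646/30.8 = 807 kPa.
Polytropic n=1.2: T₂ = T₁(V₁/V₂)^(n−1) = 646×(4.95)^0.20 = 890 K; P₂ = P₁(V₁/V₂)^n = 5500 kPa.

890 K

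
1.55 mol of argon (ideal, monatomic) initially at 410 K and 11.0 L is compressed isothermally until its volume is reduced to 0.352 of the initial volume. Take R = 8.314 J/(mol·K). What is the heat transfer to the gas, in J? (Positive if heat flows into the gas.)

-5520 J

P₁ = nRT₁/V₁ = 1.55×8.314×410/11.0 = 480 kPa.
Isothermal: T stays 410 K; PV = const ⇒ V₂ = 3.87 L, P₂ = 1360 kPa.
ΔU = 0 (ideal gas, T constant).
W = nRT ln(V₂/V₁) = 1.55×8.314×410×ln(0.352) = -5520 J.
Q = ΔU + W = -5520 J.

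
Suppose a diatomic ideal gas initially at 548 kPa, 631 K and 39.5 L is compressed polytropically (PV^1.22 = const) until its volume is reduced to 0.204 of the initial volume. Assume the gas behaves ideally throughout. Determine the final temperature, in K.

Polytropic n=1.22: T₂ = T₁(V₁/V₂)^(n−1) = 631×(4.90)^0.22 = 895 K; P₂ = P₁(V₁/V₂)^n = 3810 kPa.

895 K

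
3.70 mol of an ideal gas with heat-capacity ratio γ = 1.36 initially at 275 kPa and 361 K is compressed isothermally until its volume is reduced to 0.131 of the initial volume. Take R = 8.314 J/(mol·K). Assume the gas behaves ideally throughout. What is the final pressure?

2100 kPa

V₁ = nRT₁/P₁ = 3.70×8.314×361/275 = 40.4 L.
Isothermal: T stays 361 K; PV = const ⇒ V₂ = 5.29 L, P₂ = 2100 kPa.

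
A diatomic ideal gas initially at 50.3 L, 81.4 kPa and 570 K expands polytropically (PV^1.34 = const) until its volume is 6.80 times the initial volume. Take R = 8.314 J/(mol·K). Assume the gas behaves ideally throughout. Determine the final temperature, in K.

Polytropic n=1.34: T₂ = T₁(V₁/V₂)^(n−1) = 570×(0.147)^0.34 = 297 K; P₂ = P₁(V₁/V₂)^n = 6.24 kPa.

297 K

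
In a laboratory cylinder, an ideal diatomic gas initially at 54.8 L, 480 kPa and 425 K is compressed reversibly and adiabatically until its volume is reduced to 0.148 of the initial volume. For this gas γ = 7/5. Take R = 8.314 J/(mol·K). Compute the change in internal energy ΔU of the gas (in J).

75400 J

n = P₁V₁/(RT₁) = 480×54.8/(8.314×425) = 7.44 mol.
Adiabatic: TV^(γ−1) = const ⇒ T₂ = 425×(6.76)^0.400 = 913 K; PV^γ = const ⇒ P₂ = 6960 kPa.
For an ideal gas ΔU = nCvΔT with Cv = (5/2)R = 20.8 J/(mol·K).
ΔU = 7.44×20.8×(913−425) = 75400 J.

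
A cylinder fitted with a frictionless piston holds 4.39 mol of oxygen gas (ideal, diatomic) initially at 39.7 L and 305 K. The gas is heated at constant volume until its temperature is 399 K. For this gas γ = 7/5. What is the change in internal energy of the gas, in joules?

8580 J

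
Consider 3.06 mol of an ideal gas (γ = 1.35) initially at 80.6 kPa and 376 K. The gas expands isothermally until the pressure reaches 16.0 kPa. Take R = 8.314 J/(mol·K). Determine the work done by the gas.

15500 J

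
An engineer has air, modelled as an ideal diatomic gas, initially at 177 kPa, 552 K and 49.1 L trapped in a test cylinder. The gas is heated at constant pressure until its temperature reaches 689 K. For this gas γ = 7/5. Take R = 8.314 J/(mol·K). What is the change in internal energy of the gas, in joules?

5390 J

n = P₁V₁/(RT₁) = 177×49.1/(8.314×552) = 1.89 mol.
Isobaric: P stays 177 kPa; V/T = const ⇒ T₂ = 689 K, V₂ = 61.3 L.
For an ideal gas ΔU = nCvΔT with Cv = (5/2)R = 20.8 J/(mol·K).
ΔU = 1.89×20.8×(689−552) = 5390 J.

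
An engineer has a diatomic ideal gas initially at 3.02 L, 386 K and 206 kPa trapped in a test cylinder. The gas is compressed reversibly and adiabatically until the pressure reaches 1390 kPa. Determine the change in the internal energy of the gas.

n = P₁V₁/(RT₁) = 206×3.02/(8.314×386) = 0.194 mol.
Adiabatic: T₂/T₁ = (P₂/P₁)^((γ−1)/γ) ⇒ T₂ = 386×(6.75)^0.286 = 666 K; V₂ = 0.772 L.
For an ideal gas ΔU = nCvΔT with Cv = (5/2)R = 20.8 J/(mol·K).
ΔU = 0.194×20.8×(666−386) = 1130 J.

1130 J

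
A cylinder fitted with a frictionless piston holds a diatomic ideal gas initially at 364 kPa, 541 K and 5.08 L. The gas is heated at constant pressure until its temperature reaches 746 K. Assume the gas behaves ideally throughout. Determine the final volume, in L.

7.00 L

Isobaric: P stays 364 kPa; V/T = const ⇒ T₂ = 746 K, V₂ = 7.00 L.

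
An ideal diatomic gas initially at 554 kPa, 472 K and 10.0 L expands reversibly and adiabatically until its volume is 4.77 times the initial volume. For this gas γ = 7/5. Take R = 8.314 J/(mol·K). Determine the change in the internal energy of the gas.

n = P₁V₁/(RT₁) = 554×10.0/(8.314×472) = 1.41 mol.
Adiabatic: TV^(γ−1) = const ⇒ T₂ = 472×(0.210)^0.400 = 253 K; PV^γ = const ⇒ P₂ = 62.2 kPa.
For an ideal gas ΔU = nCvΔT with Cv = (5/2)R = 20.8 J/(mol·K).
ΔU = 1.41×20.8×(253−472) = -6440 J.

-6440 J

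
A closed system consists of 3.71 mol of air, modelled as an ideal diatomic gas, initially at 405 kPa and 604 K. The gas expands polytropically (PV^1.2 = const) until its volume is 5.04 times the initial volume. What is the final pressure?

58.1 kPa

V₁ = nRT₁/P₁ = 3.71×8.314×604/405 = 46.0 L.
Polytropic n=1.2: T₂ = T₁(V₁/V₂)^(n−1) = 604×(0.198)^0.20 = 437 K; P₂ = P₁(V₁/V₂)^n = 58.1 kPa.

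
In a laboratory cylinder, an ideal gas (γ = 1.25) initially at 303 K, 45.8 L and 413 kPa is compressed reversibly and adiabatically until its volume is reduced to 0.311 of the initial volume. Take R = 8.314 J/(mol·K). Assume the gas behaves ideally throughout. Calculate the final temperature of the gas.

406 K

Adiabatic: TV^(γ−1) = const ⇒ T₂ = 303×(3.22)^0.250 = 406 K; PV^γ = const ⇒ P₂ = 1780 kPa.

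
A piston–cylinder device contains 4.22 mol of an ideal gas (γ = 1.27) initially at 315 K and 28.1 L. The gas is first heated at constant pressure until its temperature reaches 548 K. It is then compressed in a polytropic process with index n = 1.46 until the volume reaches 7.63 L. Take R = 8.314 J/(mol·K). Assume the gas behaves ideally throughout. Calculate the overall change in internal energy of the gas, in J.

126000 J

P₁ = nRT₁/V₁ = 4.22×8.314×315/28.1 = 393 kPa.
Step 1 — Isobaric: P stays 393 kPa; V/T = const ⇒ T₂ = 548 K, V₂ = 48.9 L.
W = PΔV = 393×(48.9−28.1) kPa·L = 8170 J.
ΔU = nCvΔT = 4.22×30.8×(548−315) = 30300 J.
Q = ΔU + W = nCpΔT = 38500 J.
State after step 1: P = 393 kPa, V = 48.9 L, T = 548 K.
Step 2 — Polytropic n=1.46: T₂ = T₁(V₁/V₂)^(n−1) = 548×(6.41)^0.46 = 1290 K; P₂ = P₁(V₁/V₂)^n = 5920 kPa.
W = (P₁V₁−P₂V₂)/(n−1) = (393×48.9−5920×7.63)/0.46 = -56400 J.
ΔU = nCvΔT = 4.22×30.8×(1290−548) = 96100 J.
Q = ΔU + W = 39700 J.
Net over both steps: W = -48200 J, Q = 78200 J, ΔU = 126000 J.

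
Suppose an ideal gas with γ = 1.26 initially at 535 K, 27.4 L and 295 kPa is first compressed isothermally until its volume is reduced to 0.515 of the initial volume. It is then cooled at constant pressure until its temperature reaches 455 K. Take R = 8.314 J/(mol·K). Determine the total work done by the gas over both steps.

-6570 J

n = P₁V₁/(RT₁) = 295×27.4/(8.314×535) = 1.82 mol.
Step 1 — Isothermal: T stays 535 K; PV = const ⇒ V₂ = 14.1 L, P₂ = 573 kPa.
ΔU = 0 (ideal gas, T constant).
W = nRT ln(V₂/V₁) = 1.82×8.314×535×ln(0.515) = -5360 J.
Q = ΔU + W = -5360 J.
State after step 1: P = 573 kPa, V = 14.1 L, T = 535 K.
Step 2 — Isobaric: P stays 573 kPa; V/T = const ⇒ T₂ = 455 K, V₂ = 12.0 L.
W = PΔV = 573×(12.0−14.1) kPa·L = -1210 J.
ΔU = nCvΔT = 1.82×32.0×(455−535) = -4650 J.
Q = ΔU + W = nCpΔT = -5860 J.
Net over both steps: W = -6570 J, Q = -11200 J, ΔU = -4650 J.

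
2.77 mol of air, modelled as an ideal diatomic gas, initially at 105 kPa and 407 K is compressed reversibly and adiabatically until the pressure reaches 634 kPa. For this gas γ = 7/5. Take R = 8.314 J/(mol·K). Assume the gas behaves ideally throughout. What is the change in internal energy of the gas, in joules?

V₁ = nRT₁/P₁ = 2.77×8.314×407/105 = 89.3 L.
Adiabatic: T₂/T₁ = (P₂/P₁)^((γ−1)/γ) ⇒ T₂ = 407×(6.04)^0.286 = 680 K; V₂ = 24.7 L.
For an ideal gas ΔU = nCvΔT with Cv = (5/2)R = 20.8 J/(mol·K).
ΔU = 2.77×20.8×(680−407) = 15700 J.

15700 J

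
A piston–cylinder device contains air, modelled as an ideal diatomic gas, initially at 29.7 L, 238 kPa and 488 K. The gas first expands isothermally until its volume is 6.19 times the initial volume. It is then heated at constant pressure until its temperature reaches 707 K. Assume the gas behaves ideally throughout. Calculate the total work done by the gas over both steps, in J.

16100 J

n = P₁V₁/(RT₁) = 238×29.7/(8.314×488) = 1.74 mol.
Step 1 — Isothermal: T stays 488 K; PV = const ⇒ V₂ = 184 L, P₂ = 38.4 kPa.
ΔU = 0 (ideal gas, T constant).
W = nRT ln(V₂/V₁) = 1.74×8.314×488×ln(6.19) = 12900 J.
Q = ΔU + W = 12900 J.
State after step 1: P = 38.4 kPa, V = 184 L, T = 488 K.
Step 2 — Isobaric: P stays 38.4 kPa; V/T = const ⇒ T₂ = 707 K, V₂ = 266 L.
W = PΔV = 38.4×(266−184) kPa·L = 3170 J.
ΔU = nCvΔT = 1.74×20.8×(707−488) = 7930 J.
Q = ΔU + W = nCpΔT = 11100 J.
Net over both steps: W = 16100 J, Q = 24000 J, ΔU = 7930 J.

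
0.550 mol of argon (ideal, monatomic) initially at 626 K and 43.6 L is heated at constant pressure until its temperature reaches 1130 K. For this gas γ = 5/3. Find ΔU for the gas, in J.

3460 J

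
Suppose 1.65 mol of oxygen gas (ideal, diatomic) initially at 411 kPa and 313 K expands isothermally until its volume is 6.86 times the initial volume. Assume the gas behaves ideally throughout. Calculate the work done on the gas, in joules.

V₁ = nRT₁/P₁ = 1.65×8.314×313/411 = 10.4 L.
Isothermal: T stays 313 K; PV = const ⇒ V₂ = 71.7 L, P₂ = 59.9 kPa.
W = nRT ln(V₂/V₁) = 1.65×8.314×313×ln(6.86) = 8270 J.
Work done on the gas = −W_by = -8270 J.

-8270 J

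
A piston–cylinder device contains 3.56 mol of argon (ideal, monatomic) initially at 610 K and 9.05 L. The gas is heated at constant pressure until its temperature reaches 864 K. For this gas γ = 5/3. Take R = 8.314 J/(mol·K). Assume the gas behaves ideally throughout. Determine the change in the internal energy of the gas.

P₁ = nRT₁/V₁ = 3.56×8.314×610/9.05 = 1990 kPa.
Isobaric: P stays 1990 kPa; V/T = const ⇒ T₂ = 864 K, V₂ = 12.8 L.
For an ideal gas ΔU = nCvΔT with Cv = (3/2)R = 12.5 J/(mol·K).
ΔU = 3.56×12.5×(864−610) = 11300 J.

11300 J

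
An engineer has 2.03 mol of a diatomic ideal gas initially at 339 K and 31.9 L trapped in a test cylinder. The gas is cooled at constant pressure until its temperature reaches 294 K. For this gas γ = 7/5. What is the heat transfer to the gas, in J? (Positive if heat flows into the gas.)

P₁ = nRT₁/V₁ = 2.03×8.314×339/31.9 = 179 kPa.
Isobaric: P stays 179 kPa; V/T = const ⇒ T₂ = 294 K, V₂ = 27.7 L.
W = PΔV = 179×(27.7−31.9) kPa·L = -759 J.
ΔU = nCvΔT = 2.03×20.8×(294−339) = -1900 J.
Q = ΔU + W = nCpΔT = -2660 J.

-2660 J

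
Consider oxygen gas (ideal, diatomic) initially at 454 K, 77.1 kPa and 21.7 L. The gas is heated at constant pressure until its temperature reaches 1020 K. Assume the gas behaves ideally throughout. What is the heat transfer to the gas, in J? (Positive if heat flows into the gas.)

n = P₁V₁/(RT₁) = 77.1×21.7/(8.314×454) = 0.443 mol.
Isobaric: P stays 77.1 kPa; V/T = const ⇒ T₂ = 1020 K, V₂ = 48.8 L.
W = PΔV = 77.1×(48.8−21.7) kPa·L = 2090 J.
ΔU = nCvΔT = 0.443×20.8×(1020−454) = 5210 J.
Q = ΔU + W = nCpΔT = 7300 J.

7300 J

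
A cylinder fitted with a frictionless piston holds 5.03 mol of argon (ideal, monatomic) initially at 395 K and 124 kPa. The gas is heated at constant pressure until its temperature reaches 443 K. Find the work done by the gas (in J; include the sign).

2010 J

V₁ = nRT₁/P₁ = 5.03×8.314×395/124 = 133 L.
Isobaric: P stays 124 kPa; V/T = const ⇒ T₂ = 443 K, V₂ = 149 L.
W = PΔV = 124×(149−133) kPa·L = 2010 J.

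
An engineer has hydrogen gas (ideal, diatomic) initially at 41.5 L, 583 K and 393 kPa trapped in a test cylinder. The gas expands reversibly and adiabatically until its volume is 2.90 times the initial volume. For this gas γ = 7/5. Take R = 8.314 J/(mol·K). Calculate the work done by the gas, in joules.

n = P₁V₁/(RT₁) = 393×41.5/(8.314×583) = 3.36 mol.
Adiabatic: TV^(γ−1) = const ⇒ T₂ = 583×(0.345)^0.400 = 381 K; PV^γ = const ⇒ P₂ = 88.5 kPa.
ΔU = nCvΔT = 3.36×20.8×(381−583) = -14100 J.
Q = 0 for an adiabatic process, so W = −ΔU = 14100 J.

14100 J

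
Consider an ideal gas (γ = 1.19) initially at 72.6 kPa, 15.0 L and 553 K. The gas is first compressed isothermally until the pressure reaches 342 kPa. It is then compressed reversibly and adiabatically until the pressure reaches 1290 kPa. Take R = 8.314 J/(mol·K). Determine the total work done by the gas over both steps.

-3040 J

n = P₁V₁/(RT₁) = 72.6×15.0/(8.314×553) = 0.237 mol.
Step 1 — Isothermal: T stays 553 K; PV = const ⇒ V₂ = 3.18 L, P₂ = 342 kPa.
ΔU = 0 (ideal gas, T constant).
W = nRT ln(V₂/V₁) = 0.237×8.314×553×ln(0.212) = -1690 J.
Q = ΔU + W = -1690 J.
State after step 1: P = 342 kPa, V = 3.18 L, T = 553 K.
Step 2 — Adiabatic: T₂/T₁ = (P₂/P₁)^((γ−1)/γ) ⇒ T₂ = 553×(3.77)^0.160 = 684 K; V₂ = 1.04 L.
ΔU = nCvΔT = 0.237×43.8×(684−553) = 1350 J.
Q = 0 for an adiabatic process, so W = −ΔU = -1350 J.
Net over both steps: W = -3040 J, Q = -1690 J, ΔU = 1350 J.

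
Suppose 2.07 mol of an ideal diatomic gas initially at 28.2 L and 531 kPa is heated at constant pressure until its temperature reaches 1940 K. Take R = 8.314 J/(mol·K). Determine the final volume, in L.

T₁ = P₁V₁/(nR) = 531×28.2/(2.07×8.314) = 870 K.
Isobaric: P stays 531 kPa; V/T = const ⇒ T₂ = 1940 K, V₂ = 62.9 L.

62.9 L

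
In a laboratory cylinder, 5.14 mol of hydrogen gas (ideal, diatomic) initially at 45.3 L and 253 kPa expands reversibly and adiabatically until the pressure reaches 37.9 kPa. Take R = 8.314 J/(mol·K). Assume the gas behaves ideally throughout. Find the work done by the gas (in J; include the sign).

12000 J

T₁ = P₁V₁/(nR) = 253×45.3/(5.14×8.314) = 268 K.
Adiabatic: T₂/T₁ = (P₂/P₁)^((γ−1)/γ) ⇒ T₂ = 268×(0.150)^0.286 = 156 K; V₂ = 176 L.
ΔU = nCvΔT = 5.14×20.8×(156−268) = -12000 J.
Q = 0 for an adiabatic process, so W = −ΔU = 12000 J.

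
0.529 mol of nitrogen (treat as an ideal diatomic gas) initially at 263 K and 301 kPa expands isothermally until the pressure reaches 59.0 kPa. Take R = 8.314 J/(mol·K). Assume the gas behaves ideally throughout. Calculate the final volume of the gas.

V₁ = nRT₁/P₁ = 0.529×8.314×263/301 = 3.84 L.
Isothermal: T stays 263 K; PV = const ⇒ V₂ = 19.6 L, P₂ = 59.0 kPa.

19.6 L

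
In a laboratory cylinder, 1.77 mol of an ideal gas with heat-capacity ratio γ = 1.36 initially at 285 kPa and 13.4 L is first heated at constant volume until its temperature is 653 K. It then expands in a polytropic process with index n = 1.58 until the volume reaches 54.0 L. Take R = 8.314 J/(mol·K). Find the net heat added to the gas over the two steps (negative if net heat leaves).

T₁ = P₁V₁/(nR) = 285×13.4/(1.77×8.314) = 260 K.
Step 1 — Isochoric: V stays 13.4 L; P/T = const ⇒ T₂ = 653 K, P₂ = 717 kPa.
W = 0 (no volume change).
ΔU = nCvΔT = 1.77×23.1×(653−260) = 16100 J.
Q = ΔU = 16100 J.
State after step 1: P = 717 kPa, V = 13.4 L, T = 653 K.
Step 2 — Polytropic n=1.58: T₂ = T₁(V₁/V₂)^(n−1) = 653×(0.248)^0.58 = 291 K; P₂ = P₁(V₁/V₂)^n = 79.3 kPa.
W = (P₁V₁−P₂V₂)/(n−1) = (717×13.4−79.3×54.0)/0.58 = 9190 J.
ΔU = nCvΔT = 1.77×23.1×(291−653) = -14800 J.
Q = ΔU + W = -5610 J.
Net over both steps: W = 9190 J, Q = 10500 J, ΔU = 1290 J.

10500 J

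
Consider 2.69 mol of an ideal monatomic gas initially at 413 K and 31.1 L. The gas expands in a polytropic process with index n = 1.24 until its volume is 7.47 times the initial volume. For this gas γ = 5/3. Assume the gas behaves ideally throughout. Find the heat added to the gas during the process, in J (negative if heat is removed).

9430 J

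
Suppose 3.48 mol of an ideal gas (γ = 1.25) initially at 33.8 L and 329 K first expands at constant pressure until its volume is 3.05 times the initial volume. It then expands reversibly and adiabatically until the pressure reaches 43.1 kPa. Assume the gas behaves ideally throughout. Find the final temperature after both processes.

689 K

P₁ = nRT₁/V₁ = 3.48×8.314×329/33.8 = 282 kPa.
Step 1 — Isobaric: P stays 282 kPa; V/T = const ⇒ T₂ = 1000 K, V₂ = 103 L.
W = PΔV = 282×(103−33.8) kPa·L = 19500 J.
ΔU = nCvΔT = 3.48×33.3×(1000−329) = 78100 J.
Q = ΔU + W = nCpΔT = 97600 J.
State after step 1: P = 282 kPa, V = 103 L, T = 1000 K.
Step 2 — Adiabatic: T₂/T₁ = (P₂/P₁)^((γ−1)/γ) ⇒ T₂ = 1000×(0.153)^0.200 = 689 K; V₂ = 463 L.
ΔU = nCvΔT = 3.48×33.3×(689−1000) = -36300 J.
Q = 0 for an adiabatic process, so W = −ΔU = 36300 J.
Net over both steps: W = 55900 J, Q = 97600 J, ΔU = 41700 J.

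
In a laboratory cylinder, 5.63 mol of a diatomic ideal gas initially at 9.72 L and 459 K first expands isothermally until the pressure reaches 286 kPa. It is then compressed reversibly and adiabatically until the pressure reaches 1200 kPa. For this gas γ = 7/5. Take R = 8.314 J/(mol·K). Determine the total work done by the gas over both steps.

16700 J

P₁ = nRT₁/V₁ = 5.63×8.314×459/9.72 = 2210 kPa.
Step 1 — Isothermal: T stays 459 K; PV = const ⇒ V₂ = 75.1 L, P₂ = 286 kPa.
ΔU = 0 (ideal gas, T constant).
W = nRT ln(V₂/V₁) = 5.63×8.314×459×ln(7.73) = 43900 J.
Q = ΔU + W = 43900 J.
State after step 1: P = 286 kPa, V = 75.1 L, T = 459 K.
Step 2 — Adiabatic: T₂/T₁ = (P₂/P₁)^((γ−1)/γ) ⇒ T₂ = 459×(4.20)^0.286 = 691 K; V₂ = 27.0 L.
ΔU = nCvΔT = 5.63×20.8×(691−459) = 27200 J.
Q = 0 for an adiabatic process, so W = −ΔU = -27200 J.
Net over both steps: W = 16700 J, Q = 43900 J, ΔU = 27200 J.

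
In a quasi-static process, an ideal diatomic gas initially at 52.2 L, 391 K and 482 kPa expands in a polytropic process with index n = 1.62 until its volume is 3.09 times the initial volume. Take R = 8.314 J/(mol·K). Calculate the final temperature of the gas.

Polytropic n=1.62: T₂ = T₁(V₁/V₂)^(n−1) = 391×(0.324)^0.62 = 194 K; P₂ = P₁(V₁/V₂)^n = 77.5 kPa.

194 K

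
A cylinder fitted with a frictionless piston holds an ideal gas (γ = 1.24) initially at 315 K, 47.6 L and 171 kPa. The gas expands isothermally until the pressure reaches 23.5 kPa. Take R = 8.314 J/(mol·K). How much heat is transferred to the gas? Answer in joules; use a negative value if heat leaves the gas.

16200 J

n = P₁V₁/(RT₁) = 171×47.6/(8.314×315) = 3.11 mol.
Isothermal: T stays 315 K; PV = const ⇒ V₂ = 346 L, P₂ = 23.5 kPa.
ΔU = 0 (ideal gas, T constant).
W = nRT ln(V₂/V₁) = 3.11×8.314×315×ln(7.28) = 16200 J.
Q = ΔU + W = 16200 J.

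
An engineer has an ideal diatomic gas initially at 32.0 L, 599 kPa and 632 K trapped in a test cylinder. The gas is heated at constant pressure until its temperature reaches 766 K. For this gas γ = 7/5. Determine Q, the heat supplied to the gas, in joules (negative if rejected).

14200 J

n = P₁V₁/(RT₁) = 599×32.0/(8.314×632) = 3.65 mol.
Isobaric: P stays 599 kPa; V/T = const ⇒ T₂ = 766 K, V₂ = 38.8 L.
W = PΔV = 599×(38.8−32.0) kPa·L = 4060 J.
ΔU = nCvΔT = 3.65×20.8×(766−632) = 10200 J.
Q = ΔU + W = nCpΔT = 14200 J.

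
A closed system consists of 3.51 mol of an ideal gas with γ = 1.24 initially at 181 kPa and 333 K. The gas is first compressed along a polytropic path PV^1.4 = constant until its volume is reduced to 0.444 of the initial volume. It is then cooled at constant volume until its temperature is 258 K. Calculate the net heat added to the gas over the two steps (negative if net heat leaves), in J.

V₁ = nRT₁/P₁ = 3.51×8.314×333/181 = 53.7 L.
Step 1 — Polytropic n=1.4: T₂ = T₁(V₁/V₂)^(n−1) = 333×(2.25)^0.40 = 461 K; P₂ = P₁(V₁/V₂)^n = 564 kPa.
W = (P₁V₁−P₂V₂)/(n−1) = (181×53.7−564×23.8)/0.40 = -9320 J.
ΔU = nCvΔT = 3.51×34.6×(461−333) = 15500 J.
Q = ΔU + W = 6210 J.
State after step 1: P = 564 kPa, V = 23.8 L, T = 461 K.
Step 2 — Isochoric: V stays 23.8 L; P/T = const ⇒ T₂ = 258 K, P₂ = 316 kPa.
W = 0 (no volume change).
ΔU = nCvΔT = 3.51×34.6×(258−461) = -24700 J.
Q = ΔU = -24700 J.
Net over both steps: W = -9320 J, Q = -18400 J, ΔU = -9120 J.

-18400 J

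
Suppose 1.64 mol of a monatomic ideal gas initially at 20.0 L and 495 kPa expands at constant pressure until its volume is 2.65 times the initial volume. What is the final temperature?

T₁ = P₁V₁/(nR) = 495×20.0/(1.64×8.314) = 726 K.
Isobaric: P stays 495 kPa; V/T = const ⇒ T₂ = 1920 K, V₂ = 53.0 L.

1920 K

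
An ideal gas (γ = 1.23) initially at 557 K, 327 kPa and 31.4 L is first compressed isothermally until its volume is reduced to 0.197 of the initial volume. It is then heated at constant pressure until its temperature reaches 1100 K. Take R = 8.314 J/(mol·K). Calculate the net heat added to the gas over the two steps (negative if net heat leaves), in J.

36800 J

n = P₁V₁/(RT₁) = 327×31.4/(8.314×557) = 2.22 mol.
Step 1 — Isothermal: T stays 557 K; PV = const ⇒ V₂ = 6.19 L, P₂ = 1660 kPa.
ΔU = 0 (ideal gas, T constant).
W = nRT ln(V₂/V₁) = 2.22×8.314×557×ln(0.197) = -16700 J.
Q = ΔU + W = -16700 J.
State after step 1: P = 1660 kPa, V = 6.19 L, T = 557 K.
Step 2 — Isobaric: P stays 1660 kPa; V/T = const ⇒ T₂ = 1100 K, V₂ = 12.2 L.
W = PΔV = 1660×(12.2−6.19) kPa·L = 10000 J.
ΔU = nCvΔT = 2.22×36.1×(1100−557) = 43500 J.
Q = ΔU + W = nCpΔT = 53500 J.
Net over both steps: W = -6670 J, Q = 36800 J, ΔU = 43500 J.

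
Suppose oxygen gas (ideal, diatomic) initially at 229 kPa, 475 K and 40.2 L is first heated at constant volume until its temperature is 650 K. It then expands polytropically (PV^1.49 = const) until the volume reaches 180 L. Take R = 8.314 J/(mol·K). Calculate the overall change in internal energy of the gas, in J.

-7910 J

n = P₁V₁/(RT₁) = 229×40.2/(8.314×475) = 2.33 mol.
Step 1 — Isochoric: V stays 40.2 L; P/T = const ⇒ T₂ = 650 K, P₂ = 313 kPa.
W = 0 (no volume change).
ΔU = nCvΔT = 2.33×20.8×(650−475) = 8480 J.
Q = ΔU = 8480 J.
State after step 1: P = 313 kPa, V = 40.2 L, T = 650 K.
Step 2 — Polytropic n=1.49: T₂ = T₁(V₁/V₂)^(n−1) = 650×(0.223)^0.49 = 312 K; P₂ = P₁(V₁/V₂)^n = 33.6 kPa.
W = (P₁V₁−P₂V₂)/(n−1) = (313×40.2−33.6×180)/0.49 = 13400 J.
ΔU = nCvΔT = 2.33×20.8×(312−650) = -16400 J.
Q = ΔU + W = -3010 J.
Net over both steps: W = 13400 J, Q = 5470 J, ΔU = -7910 J.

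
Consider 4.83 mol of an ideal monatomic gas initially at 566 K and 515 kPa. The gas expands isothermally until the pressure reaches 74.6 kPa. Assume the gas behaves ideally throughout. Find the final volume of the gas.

V₁ = nRT₁/P₁ = 4.83×8.314×566/515 = 44.1 L.
Isothermal: T stays 566 K; PV = const ⇒ V₂ = 305 L, P₂ = 74.6 kPa.

305 L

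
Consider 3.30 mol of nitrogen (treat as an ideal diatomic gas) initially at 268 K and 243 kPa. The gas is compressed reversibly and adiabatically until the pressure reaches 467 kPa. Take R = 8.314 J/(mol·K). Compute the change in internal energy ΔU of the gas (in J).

V₁ = nRT₁/P₁ = 3.30×8.314×268/243 = 30.3 L.
Adiabatic: T₂/T₁ = (P₂/P₁)^((γ−1)/γ) ⇒ T₂ = 268×(1.92)^0.286 = 323 K; V₂ = 19.0 L.
For an ideal gas ΔU = nCvΔT with Cv = (5/2)R = 20.8 J/(mol·K).
ΔU = 3.30×20.8×(323−268) = 3770 J.

3770 J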